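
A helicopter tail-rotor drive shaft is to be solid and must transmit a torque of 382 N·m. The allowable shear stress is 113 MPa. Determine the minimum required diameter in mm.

25.8 mm

For a solid shaft τ_max = 16T/(πd³), so d = (16T/(π τ_allow))^(1/3) = (16·382.0/(π·1.13×10^8))^(1/3) = 0.02582 m.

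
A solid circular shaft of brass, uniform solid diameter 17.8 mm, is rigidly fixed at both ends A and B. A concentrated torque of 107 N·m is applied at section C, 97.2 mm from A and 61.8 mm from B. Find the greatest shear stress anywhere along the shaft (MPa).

59.1 MPa

With uniform GJ and both ends fixed, compatibility θ_AC = θ_CB gives T_A·a = T_B·b, together with T_A + T_B = T₀.
T_A = T₀·b/(a+b) = 107.0·61.8/159.0 = 41.59 N·m; T_B = 65.41 N·m.
τ in each portion: τ_AC = 3.76×10^7 Pa, τ_CB = 5.91×10^7 Pa; maximum is in CB.
τ_max = T_CB·r/J = 65.41·0.00890/9.86×10^-9 = 5.907×10^7 Pa.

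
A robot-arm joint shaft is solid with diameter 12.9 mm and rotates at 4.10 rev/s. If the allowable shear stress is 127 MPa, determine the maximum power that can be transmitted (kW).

J = πd⁴/32 = π(0.0129)⁴/32 = 2.719×10^-9 m⁴.
T_max = τ_allow·J/r = 1.27×10^8 × 2.719×10^-9 / 0.00645 = 53.53 N·m.
ω = 2π·4.10 = 25.76 rad/s, so P_max = T_max·ω = 1379 W.

1.38 kW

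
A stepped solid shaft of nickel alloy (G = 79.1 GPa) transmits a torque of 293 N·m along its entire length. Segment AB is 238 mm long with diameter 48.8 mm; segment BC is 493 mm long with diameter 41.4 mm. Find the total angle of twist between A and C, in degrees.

0.454°

J_AB = π(0.0488)⁴/32 = 5.57×10^-7 m⁴; J_BC = π(0.0414)⁴/32 = 2.88×10^-7 m⁴.
θ = (T/G)·Σ L_i/J_i = (293.0/79.1×10⁹)·(0.238/5.57×10^-7 + 0.493/2.88×10^-7) = 7.915×10^-3 rad.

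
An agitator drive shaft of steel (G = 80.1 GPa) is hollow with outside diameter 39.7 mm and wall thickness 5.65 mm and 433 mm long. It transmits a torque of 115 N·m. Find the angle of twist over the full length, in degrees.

0.198°

J = π(d_o⁴ − d_i⁴)/32 = π(0.0397⁴ − 0.0284⁴)/32 = 1.800×10^-7 m⁴.
θ = T·L/(G·J) = 115.0 × 0.433 / (80.1×10⁹ × 1.800×10^-7) = 3.454×10^-3 rad.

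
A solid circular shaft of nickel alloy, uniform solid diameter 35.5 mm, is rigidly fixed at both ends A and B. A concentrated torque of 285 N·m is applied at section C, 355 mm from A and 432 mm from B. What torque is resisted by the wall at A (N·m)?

With uniform GJ and both ends fixed, compatibility θ_AC = θ_CB gives T_A·a = T_B·b, together with T_A + T_B = T₀.
T_A = T₀·b/(a+b) = 285.0·432/787.0 = 156.4 N·m; T_B = 128.6 N·m.

156 N·m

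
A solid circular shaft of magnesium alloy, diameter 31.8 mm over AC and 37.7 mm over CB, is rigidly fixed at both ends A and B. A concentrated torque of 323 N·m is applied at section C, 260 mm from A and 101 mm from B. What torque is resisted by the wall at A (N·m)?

53.1 N·m

Compatibility: T_A·a/J_AC = T_B·b/J_CB with T_A + T_B = T₀.
J_AC = 1.00×10^-7 m⁴, J_CB = 1.98×10^-7 m⁴, so T_A = T₀·(J_AC/a)/((J_AC/a)+(J_CB/b)) = 53.08 N·m, T_B = 269.9 N·m.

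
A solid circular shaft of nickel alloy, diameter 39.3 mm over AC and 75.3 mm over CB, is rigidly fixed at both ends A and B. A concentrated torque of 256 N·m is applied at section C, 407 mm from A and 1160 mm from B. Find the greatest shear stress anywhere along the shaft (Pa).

Compatibility: T_A·a/J_AC = T_B·b/J_CB with T_A + T_B = T₀.
J_AC = 2.34×10^-7 m⁴, J_CB = 3.16×10^-6 m⁴, so T_A = T₀·(J_AC/a)/((J_AC/a)+(J_CB/b)) = 44.69 N·m, T_B = 211.3 N·m.
τ in each portion: τ_AC = 3.75×10^6 Pa, τ_CB = 2.52×10^6 Pa; maximum is in AC.
τ_max = T_AC·r/J = 44.69·0.0196/2.34×10^-7 = 3.749×10^6 Pa.

3.75e6 Pa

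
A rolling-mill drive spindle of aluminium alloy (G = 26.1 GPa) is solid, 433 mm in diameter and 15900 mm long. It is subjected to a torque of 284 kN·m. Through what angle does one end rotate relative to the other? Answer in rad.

0.0501 rad

J = πd⁴/32 = π(0.433)⁴/32 = 3.451×10^-3 m⁴.
θ = T·L/(G·J) = 284000 × 15.9 / (26.1×10⁹ × 3.451×10^-3) = 0.05013 rad.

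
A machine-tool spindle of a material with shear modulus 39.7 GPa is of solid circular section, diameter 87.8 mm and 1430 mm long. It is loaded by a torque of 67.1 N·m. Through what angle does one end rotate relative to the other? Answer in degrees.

J = πd⁴/32 = π(0.0878)⁴/32 = 5.834×10^-6 m⁴.
θ = T·L/(G·J) = 67.10 × 1.43 / (39.7×10⁹ × 5.834×10^-6) = 4.143×10^-4 rad.

0.0237°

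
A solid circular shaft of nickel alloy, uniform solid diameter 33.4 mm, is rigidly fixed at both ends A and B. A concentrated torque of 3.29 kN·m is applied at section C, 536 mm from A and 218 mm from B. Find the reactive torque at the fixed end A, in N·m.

With uniform GJ and both ends fixed, compatibility θ_AC = θ_CB gives T_A·a = T_B·b, together with T_A + T_B = T₀.
T_A = T₀·b/(a+b) = 3290·218/754.0 = 951.2 N·m; T_B = 2339 N·m.

951 N·m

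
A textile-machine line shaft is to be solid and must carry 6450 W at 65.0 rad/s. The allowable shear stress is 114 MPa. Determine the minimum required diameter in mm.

16.4 mm

ω = 65.0 rad/s, so T = P/ω = 6450 / 65.00 = 99.23 N·m.
For a solid shaft τ_max = 16T/(πd³), so d = (16T/(π τ_allow))^(1/3) = (16·99.23/(π·1.14×10^8))^(1/3) = 0.01643 m.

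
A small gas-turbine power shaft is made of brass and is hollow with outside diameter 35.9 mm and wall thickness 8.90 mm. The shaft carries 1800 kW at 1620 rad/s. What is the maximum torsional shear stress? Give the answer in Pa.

ω = 1620 rad/s, so T = P/ω = 1800×10³ / 1620 = 1111 N·m.
J = π(d_o⁴ − d_i⁴)/32 = π(0.0359⁴ − 0.0181⁴)/32 = 1.525×10^-7 m⁴.
τ_max = T·r/J = 1111 × 0.0180 / 1.525×10^-7 = 1.308×10^8 Pa.

1.31e8 Pa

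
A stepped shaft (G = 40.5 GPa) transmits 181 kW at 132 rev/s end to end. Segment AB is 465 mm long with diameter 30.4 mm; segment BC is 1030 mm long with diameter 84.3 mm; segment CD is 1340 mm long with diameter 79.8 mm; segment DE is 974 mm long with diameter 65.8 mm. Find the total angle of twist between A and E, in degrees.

2.04°

ω = 2π·132 = 829.4 rad/s, so T = P/ω = 181×10³ / 829.4 = 218.2 N·m.
J_AB = π(0.0304)⁴/32 = 8.38×10^-8 m⁴; J_BC = π(0.0843)⁴/32 = 4.96×10^-6 m⁴; J_CD = π(0.0798)⁴/32 = 3.98×10^-6 m⁴; J_DE = π(0.0658)⁴/32 = 1.84×10^-6 m⁴.
θ = (T/G)·Σ L_i/J_i = (218.2/40.5×10⁹)·(0.465/8.38×10^-8 + 1.03/4.96×10^-6 + 1.34/3.98×10^-6 + 0.974/1.84×10^-6) = 0.03567 rad.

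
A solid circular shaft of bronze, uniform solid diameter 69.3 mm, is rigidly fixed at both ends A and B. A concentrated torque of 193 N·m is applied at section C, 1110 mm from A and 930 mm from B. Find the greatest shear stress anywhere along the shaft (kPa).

With uniform GJ and both ends fixed, compatibility θ_AC = θ_CB gives T_A·a = T_B·b, together with T_A + T_B = T₀.
T_A = T₀·b/(a+b) = 193.0·930/2040 = 87.99 N·m; T_B = 105.0 N·m.
τ in each portion: τ_AC = 1.35×10^6 Pa, τ_CB = 1.61×10^6 Pa; maximum is in CB.
τ_max = T_CB·r/J = 105.0·0.0347/2.26×10^-6 = 1.607×10^6 Pa.

1610 kPa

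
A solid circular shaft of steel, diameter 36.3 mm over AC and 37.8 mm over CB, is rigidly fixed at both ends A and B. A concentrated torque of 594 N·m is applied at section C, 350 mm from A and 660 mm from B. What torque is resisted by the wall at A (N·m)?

Compatibility: T_A·a/J_AC = T_B·b/J_CB with T_A + T_B = T₀.
J_AC = 1.70×10^-7 m⁴, J_CB = 2.00×10^-7 m⁴, so T_A = T₀·(J_AC/a)/((J_AC/a)+(J_CB/b)) = 365.9 N·m, T_B = 228.1 N·m.

366 N·m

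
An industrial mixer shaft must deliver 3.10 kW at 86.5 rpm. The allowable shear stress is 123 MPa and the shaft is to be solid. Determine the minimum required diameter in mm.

ω = 2π·86.5/60 = 9.058 rad/s, so T = P/ω = 3.10×10³ / 9.058 = 342.2 N·m.
For a solid shaft τ_max = 16T/(πd³), so d = (16T/(π τ_allow))^(1/3) = (16·342.2/(π·1.23×10^8))^(1/3) = 0.02420 m.

24.2 mm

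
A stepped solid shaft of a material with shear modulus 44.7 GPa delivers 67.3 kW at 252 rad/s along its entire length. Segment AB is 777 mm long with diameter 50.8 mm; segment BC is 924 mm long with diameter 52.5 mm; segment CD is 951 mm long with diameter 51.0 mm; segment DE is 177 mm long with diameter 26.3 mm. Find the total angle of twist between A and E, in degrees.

2.61°

ω = 252 rad/s, so T = P/ω = 67.3×10³ / 252.0 = 267.1 N·m.
J_AB = π(0.0508)⁴/32 = 6.54×10^-7 m⁴; J_BC = π(0.0525)⁴/32 = 7.46×10^-7 m⁴; J_CD = π(0.0510)⁴/32 = 6.64×10^-7 m⁴; J_DE = π(0.0263)⁴/32 = 4.70×10^-8 m⁴.
θ = (T/G)·Σ L_i/J_i = (267.1/44.7×10⁹)·(0.777/6.54×10^-7 + 0.924/7.46×10^-7 + 0.951/6.64×10^-7 + 0.177/4.70×10^-8) = 0.04557 rad.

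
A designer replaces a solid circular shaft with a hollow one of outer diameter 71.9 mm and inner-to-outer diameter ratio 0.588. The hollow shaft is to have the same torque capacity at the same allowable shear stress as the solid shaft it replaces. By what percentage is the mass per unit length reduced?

28.8 %

Equal τ_max and T ⇒ the solid shaft needs d_s³ = d_o³(1−k⁴), so d_s = 71.9·(1−0.588⁴)^(1/3) = 68.91 mm.
Area ratio A_h/A_s = d_o²(1−k²)/d_s² = (1−k²)/(1−k⁴)^(2/3) = 0.7122.
Mass saving = 1 − 0.7122 = 28.8 %.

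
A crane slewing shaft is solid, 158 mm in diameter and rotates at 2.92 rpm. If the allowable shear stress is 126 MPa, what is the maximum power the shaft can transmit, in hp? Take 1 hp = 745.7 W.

40.0 hp

J = πd⁴/32 = π(0.158)⁴/32 = 6.118×10^-5 m⁴.
T_max = τ_allow·J/r = 1.26×10^8 × 6.118×10^-5 / 0.0790 = 97580 N·m.
ω = 2π·2.92/60 = 0.3058 rad/s, so P_max = T_max·ω = 2.984×10^4 W.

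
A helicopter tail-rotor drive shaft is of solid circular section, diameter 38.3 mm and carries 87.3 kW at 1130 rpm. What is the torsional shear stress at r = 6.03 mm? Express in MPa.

ω = 2π·1130/60 = 118.3 rad/s, so T = P/ω = 87.3×10³ / 118.3 = 737.7 N·m.
J = πd⁴/32 = π(0.0383)⁴/32 = 2.112×10^-7 m⁴.
Shear stress varies linearly with radius: τ = T·r/J = 737.7 × 0.00603 / 2.112×10^-7 = 2.106×10^7 Pa.

21.1 MPa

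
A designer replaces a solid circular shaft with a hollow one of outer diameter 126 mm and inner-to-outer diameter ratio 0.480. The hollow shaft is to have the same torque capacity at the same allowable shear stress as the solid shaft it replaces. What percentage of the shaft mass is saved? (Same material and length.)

20.2 %

Equal τ_max and T ⇒ the solid shaft needs d_s³ = d_o³(1−k⁴), so d_s = 126·(1−0.480⁴)^(1/3) = 123.7 mm.
Area ratio A_h/A_s = d_o²(1−k²)/d_s² = (1−k²)/(1−k⁴)^(2/3) = 0.7981.
Mass saving = 1 − 0.7981 = 20.2 %.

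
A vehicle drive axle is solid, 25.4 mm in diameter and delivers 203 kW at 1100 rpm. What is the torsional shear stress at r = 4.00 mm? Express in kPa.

173000 kPa

ω = 2π·1100/60 = 115.2 rad/s, so T = P/ω = 203×10³ / 115.2 = 1762 N·m.
J = πd⁴/32 = π(0.0254)⁴/32 = 4.086×10^-8 m⁴.
Shear stress varies linearly with radius: τ = T·r/J = 1762 × 0.00400 / 4.086×10^-8 = 1.725×10^8 Pa.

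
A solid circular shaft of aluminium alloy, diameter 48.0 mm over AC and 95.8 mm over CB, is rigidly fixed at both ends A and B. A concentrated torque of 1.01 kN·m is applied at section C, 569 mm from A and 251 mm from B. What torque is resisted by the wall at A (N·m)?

27.3 N·m

Compatibility: T_A·a/J_AC = T_B·b/J_CB with T_A + T_B = T₀.
J_AC = 5.21×10^-7 m⁴, J_CB = 8.27×10^-6 m⁴, so T_A = T₀·(J_AC/a)/((J_AC/a)+(J_CB/b)) = 27.32 N·m, T_B = 982.7 N·m.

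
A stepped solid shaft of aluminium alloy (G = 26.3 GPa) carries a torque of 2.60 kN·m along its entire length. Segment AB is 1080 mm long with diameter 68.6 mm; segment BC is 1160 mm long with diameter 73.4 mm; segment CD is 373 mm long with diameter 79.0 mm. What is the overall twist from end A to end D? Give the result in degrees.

J_AB = π(0.0686)⁴/32 = 2.17×10^-6 m⁴; J_BC = π(0.0734)⁴/32 = 2.85×10^-6 m⁴; J_CD = π(0.0790)⁴/32 = 3.82×10^-6 m⁴.
θ = (T/G)·Σ L_i/J_i = (2600/26.3×10⁹)·(1.08/2.17×10^-6 + 1.16/2.85×10^-6 + 0.373/3.82×10^-6) = 0.09899 rad.

5.67°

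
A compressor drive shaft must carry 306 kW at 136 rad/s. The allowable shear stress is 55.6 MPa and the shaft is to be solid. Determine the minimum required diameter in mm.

59.1 mm

ω = 136 rad/s, so T = P/ω = 306×10³ / 136.0 = 2250 N·m.
For a solid shaft τ_max = 16T/(πd³), so d = (16T/(π τ_allow))^(1/3) = (16·2250/(π·5.56×10^7))^(1/3) = 0.05907 m.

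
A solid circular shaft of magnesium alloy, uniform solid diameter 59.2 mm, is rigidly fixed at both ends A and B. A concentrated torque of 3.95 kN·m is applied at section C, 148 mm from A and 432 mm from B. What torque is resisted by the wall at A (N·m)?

2940 N·m

With uniform GJ and both ends fixed, compatibility θ_AC = θ_CB gives T_A·a = T_B·b, together with T_A + T_B = T₀.
T_A = T₀·b/(a+b) = 3950·432/580.0 = 2942 N·m; T_B = 1008 N·m.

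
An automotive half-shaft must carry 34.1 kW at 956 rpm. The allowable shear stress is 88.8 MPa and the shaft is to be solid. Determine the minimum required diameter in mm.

26.9 mm

ω = 2π·956/60 = 100.1 rad/s, so T = P/ω = 34.1×10³ / 100.1 = 340.6 N·m.
For a solid shaft τ_max = 16T/(πd³), so d = (16T/(π τ_allow))^(1/3) = (16·340.6/(π·8.88×10^7))^(1/3) = 0.02693 m.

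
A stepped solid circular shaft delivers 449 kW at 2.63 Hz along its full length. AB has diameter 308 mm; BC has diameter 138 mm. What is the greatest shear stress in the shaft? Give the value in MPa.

ω = 2π·2.63 = 16.52 rad/s, so T = P/ω = 449×10³ / 16.52 = 27170 N·m.
Under the same torque, τ_max = 16T/(πd³) is largest where d is smallest — segment BC (d = 138 mm).
τ_max = 16·27170/(π·(0.138)³) = 5.266×10^7 Pa.

52.7 MPa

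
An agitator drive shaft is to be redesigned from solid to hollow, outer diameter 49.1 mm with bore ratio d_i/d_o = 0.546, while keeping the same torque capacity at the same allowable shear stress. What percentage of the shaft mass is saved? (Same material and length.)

Equal τ_max and T ⇒ the solid shaft needs d_s³ = d_o³(1−k⁴), so d_s = 49.1·(1−0.546⁴)^(1/3) = 47.60 mm.
Area ratio A_h/A_s = d_o²(1−k²)/d_s² = (1−k²)/(1−k⁴)^(2/3) = 0.7468.
Mass saving = 1 − 0.7468 = 25.3 %.

25.3 %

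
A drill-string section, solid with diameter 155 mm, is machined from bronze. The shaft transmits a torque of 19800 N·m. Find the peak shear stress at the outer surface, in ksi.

3.93 ksi

J = πd⁴/32 = π(0.155)⁴/32 = 5.667×10^-5 m⁴.
τ_max = T·r/J = 19800 × 0.0775 / 5.667×10^-5 = 2.708×10^7 Pa.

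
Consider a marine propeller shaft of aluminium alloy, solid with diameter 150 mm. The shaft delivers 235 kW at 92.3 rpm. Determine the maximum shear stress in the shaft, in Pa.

3.67e7 Pa

ω = 2π·92.3/60 = 9.666 rad/s, so T = P/ω = 235×10³ / 9.666 = 24310 N·m.
J = πd⁴/32 = π(0.150)⁴/32 = 4.970×10^-5 m⁴.
τ_max = T·r/J = 24310 × 0.0750 / 4.970×10^-5 = 3.669×10^7 Pa.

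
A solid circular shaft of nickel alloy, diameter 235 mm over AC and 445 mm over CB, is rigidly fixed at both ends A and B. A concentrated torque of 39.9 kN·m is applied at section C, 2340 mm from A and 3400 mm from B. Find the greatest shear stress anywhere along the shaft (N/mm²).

2.07 N/mm²

Compatibility: T_A·a/J_AC = T_B·b/J_CB with T_A + T_B = T₀.
J_AC = 2.99×10^-4 m⁴, J_CB = 3.85×10^-3 m⁴, so T_A = T₀·(J_AC/a)/((J_AC/a)+(J_CB/b)) = 4051 N·m, T_B = 35850 N·m.
τ in each portion: τ_AC = 1.59×10^6 Pa, τ_CB = 2.07×10^6 Pa; maximum is in CB.
τ_max = T_CB·r/J = 35850·0.223/3.85×10^-3 = 2.072×10^6 Pa.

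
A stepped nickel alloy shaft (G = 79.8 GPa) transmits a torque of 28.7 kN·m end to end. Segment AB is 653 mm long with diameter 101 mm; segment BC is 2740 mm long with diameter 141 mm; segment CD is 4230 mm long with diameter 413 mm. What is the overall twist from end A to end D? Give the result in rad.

J_AB = π(0.101)⁴/32 = 1.02×10^-5 m⁴; J_BC = π(0.141)⁴/32 = 3.88×10^-5 m⁴; J_CD = π(0.413)⁴/32 = 2.86×10^-3 m⁴.
θ = (T/G)·Σ L_i/J_i = (28700/79.8×10⁹)·(0.653/1.02×10^-5 + 2.74/3.88×10^-5 + 4.23/2.86×10^-3) = 0.04892 rad.

0.0489 rad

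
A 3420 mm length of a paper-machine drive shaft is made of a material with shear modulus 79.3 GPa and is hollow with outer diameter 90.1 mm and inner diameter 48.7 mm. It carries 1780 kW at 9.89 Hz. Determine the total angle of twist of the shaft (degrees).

12.0°

ω = 2π·9.89 = 62.14 rad/s, so T = P/ω = 1780×10³ / 62.14 = 28640 N·m.
J = π(d_o⁴ − d_i⁴)/32 = π(0.0901⁴ − 0.0487⁴)/32 = 5.918×10^-6 m⁴.
θ = T·L/(G·J) = 28640 × 3.42 / (79.3×10⁹ × 5.918×10^-6) = 0.2088 rad.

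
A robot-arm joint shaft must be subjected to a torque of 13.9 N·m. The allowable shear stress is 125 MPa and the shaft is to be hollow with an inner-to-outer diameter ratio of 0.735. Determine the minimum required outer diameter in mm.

For a hollow shaft with d_i/d_o = 0.735: τ_max = 16T/(π d_o³ (1−k⁴)), so d_o = [16T/(π τ_allow (1−k⁴))]^(1/3) = [16·13.90/(π·1.25×10^8·0.7082)]^(1/3) = 0.009282 m.

9.28 mm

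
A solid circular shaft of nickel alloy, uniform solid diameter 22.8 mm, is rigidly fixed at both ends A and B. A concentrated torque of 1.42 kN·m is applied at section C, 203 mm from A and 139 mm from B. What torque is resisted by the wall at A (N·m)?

With uniform GJ and both ends fixed, compatibility θ_AC = θ_CB gives T_A·a = T_B·b, together with T_A + T_B = T₀.
T_A = T₀·b/(a+b) = 1420·139/342.0 = 577.1 N·m; T_B = 842.9 N·m.

577 N·m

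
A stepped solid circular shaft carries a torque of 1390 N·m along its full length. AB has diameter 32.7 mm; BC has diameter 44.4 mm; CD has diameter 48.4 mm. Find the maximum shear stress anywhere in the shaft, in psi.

29400 psi

Under the same torque, τ_max = 16T/(πd³) is largest where d is smallest — segment AB (d = 32.7 mm).
τ_max = 16·1390/(π·(0.0327)³) = 2.025×10^8 Pa.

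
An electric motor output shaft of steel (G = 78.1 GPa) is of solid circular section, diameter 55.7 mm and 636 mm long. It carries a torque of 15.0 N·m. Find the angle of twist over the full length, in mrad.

0.129 mrad

J = πd⁴/32 = π(0.0557)⁴/32 = 9.450×10^-7 m⁴.
θ = T·L/(G·J) = 15.00 × 0.636 / (78.1×10⁹ × 9.450×10^-7) = 1.293×10^-4 rad.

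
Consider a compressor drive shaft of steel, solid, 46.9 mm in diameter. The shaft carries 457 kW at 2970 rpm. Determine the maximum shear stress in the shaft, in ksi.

ω = 2π·2970/60 = 311.0 rad/s, so T = P/ω = 457×10³ / 311.0 = 1469 N·m.
J = πd⁴/32 = π(0.0469)⁴/32 = 4.750×10^-7 m⁴.
τ_max = T·r/J = 1469 × 0.0234 / 4.750×10^-7 = 7.254×10^7 Pa.

10.5 ksi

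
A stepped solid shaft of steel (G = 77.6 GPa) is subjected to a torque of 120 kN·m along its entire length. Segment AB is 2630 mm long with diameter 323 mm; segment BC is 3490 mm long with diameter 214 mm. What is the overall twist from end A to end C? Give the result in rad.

0.0300 rad

J_AB = π(0.323)⁴/32 = 1.07×10^-3 m⁴; J_BC = π(0.214)⁴/32 = 2.06×10^-4 m⁴.
θ = (T/G)·Σ L_i/J_i = (120000/77.6×10⁹)·(2.63/1.07×10^-3 + 3.49/2.06×10^-4) = 0.03002 rad.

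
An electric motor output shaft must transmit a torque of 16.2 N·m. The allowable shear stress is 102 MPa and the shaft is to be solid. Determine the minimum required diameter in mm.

For a solid shaft τ_max = 16T/(πd³), so d = (16T/(π τ_allow))^(1/3) = (16·16.20/(π·1.02×10^8))^(1/3) = 0.009317 m.

9.32 mm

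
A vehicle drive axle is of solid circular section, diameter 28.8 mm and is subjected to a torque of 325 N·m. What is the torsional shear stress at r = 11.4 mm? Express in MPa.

54.9 MPa

J = πd⁴/32 = π(0.0288)⁴/32 = 6.754×10^-8 m⁴.
Shear stress varies linearly with radius: τ = T·r/J = 325.0 × 0.0114 / 6.754×10^-8 = 5.486×10^7 Pa.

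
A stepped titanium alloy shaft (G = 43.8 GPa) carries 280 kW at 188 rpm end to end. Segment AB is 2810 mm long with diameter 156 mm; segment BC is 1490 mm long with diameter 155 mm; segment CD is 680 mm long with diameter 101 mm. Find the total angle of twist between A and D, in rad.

0.0458 rad

ω = 2π·188/60 = 19.69 rad/s, so T = P/ω = 280×10³ / 19.69 = 14220 N·m.
J_AB = π(0.156)⁴/32 = 5.81×10^-5 m⁴; J_BC = π(0.155)⁴/32 = 5.67×10^-5 m⁴; J_CD = π(0.101)⁴/32 = 1.02×10^-5 m⁴.
θ = (T/G)·Σ L_i/J_i = (14220/43.8×10⁹)·(2.81/5.81×10^-5 + 1.49/5.67×10^-5 + 0.680/1.02×10^-5) = 0.04584 rad.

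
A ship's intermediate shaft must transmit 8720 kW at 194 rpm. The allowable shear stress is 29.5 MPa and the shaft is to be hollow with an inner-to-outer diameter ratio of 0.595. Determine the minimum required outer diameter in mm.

ω = 2π·194/60 = 20.32 rad/s, so T = P/ω = 8720×10³ / 20.32 = 429200 N·m.
For a hollow shaft with d_i/d_o = 0.595: τ_max = 16T/(π d_o³ (1−k⁴)), so d_o = [16T/(π τ_allow (1−k⁴))]^(1/3) = [16·429200/(π·2.95×10^7·0.8747)]^(1/3) = 0.4392 m.

439 mm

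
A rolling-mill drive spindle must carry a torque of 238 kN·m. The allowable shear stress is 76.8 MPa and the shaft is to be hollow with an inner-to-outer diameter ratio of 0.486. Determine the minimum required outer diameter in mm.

For a hollow shaft with d_i/d_o = 0.486: τ_max = 16T/(π d_o³ (1−k⁴)), so d_o = [16T/(π τ_allow (1−k⁴))]^(1/3) = [16·238000/(π·7.68×10^7·0.9442)]^(1/3) = 0.2557 m.

256 mm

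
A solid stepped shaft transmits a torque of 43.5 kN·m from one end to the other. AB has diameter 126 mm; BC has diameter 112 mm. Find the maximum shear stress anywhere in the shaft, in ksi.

Under the same torque, τ_max = 16T/(πd³) is largest where d is smallest — segment BC (d = 112 mm).
τ_max = 16·43500/(π·(0.112)³) = 1.577×10^8 Pa.

22.9 ksi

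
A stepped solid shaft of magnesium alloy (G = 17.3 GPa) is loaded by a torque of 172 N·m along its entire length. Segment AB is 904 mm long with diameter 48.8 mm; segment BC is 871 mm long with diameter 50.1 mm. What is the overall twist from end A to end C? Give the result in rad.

J_AB = π(0.0488)⁴/32 = 5.57×10^-7 m⁴; J_BC = π(0.0501)⁴/32 = 6.19×10^-7 m⁴.
θ = (T/G)·Σ L_i/J_i = (172.0/17.3×10⁹)·(0.904/5.57×10^-7 + 0.871/6.19×10^-7) = 0.03014 rad.

0.0301 rad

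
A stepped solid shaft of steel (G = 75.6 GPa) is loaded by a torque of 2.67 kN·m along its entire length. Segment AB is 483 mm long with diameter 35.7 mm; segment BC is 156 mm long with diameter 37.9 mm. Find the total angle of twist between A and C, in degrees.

7.69°

J_AB = π(0.0357)⁴/32 = 1.59×10^-7 m⁴; J_BC = π(0.0379)⁴/32 = 2.03×10^-7 m⁴.
θ = (T/G)·Σ L_i/J_i = (2670/75.6×10⁹)·(0.483/1.59×10^-7 + 0.156/2.03×10^-7) = 0.1342 rad.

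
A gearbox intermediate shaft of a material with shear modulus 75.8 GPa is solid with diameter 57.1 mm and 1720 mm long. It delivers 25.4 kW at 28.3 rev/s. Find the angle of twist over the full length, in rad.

0.00311 rad

ω = 2π·28.3 = 177.8 rad/s, so T = P/ω = 25.4×10³ / 177.8 = 142.8 N·m.
J = πd⁴/32 = π(0.0571)⁴/32 = 1.044×10^-6 m⁴.
θ = T·L/(G·J) = 142.8 × 1.72 / (75.8×10⁹ × 1.044×10^-6) = 3.106×10^-3 rad.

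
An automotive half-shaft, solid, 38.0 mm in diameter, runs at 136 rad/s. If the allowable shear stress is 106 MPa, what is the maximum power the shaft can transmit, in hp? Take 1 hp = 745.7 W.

J = πd⁴/32 = π(0.0380)⁴/32 = 2.047×10^-7 m⁴.
T_max = τ_allow·J/r = 1.06×10^8 × 2.047×10^-7 / 0.0190 = 1142 N·m.
ω = 136 rad/s, so P_max = T_max·ω = 1.553×10^5 W.

208 hp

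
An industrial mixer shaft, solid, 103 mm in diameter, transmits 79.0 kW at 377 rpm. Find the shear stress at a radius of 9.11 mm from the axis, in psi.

239 psi

ω = 2π·377/60 = 39.48 rad/s, so T = P/ω = 79.0×10³ / 39.48 = 2001 N·m.
J = πd⁴/32 = π(0.103)⁴/32 = 1.105×10^-5 m⁴.
Shear stress varies linearly with radius: τ = T·r/J = 2001 × 0.00911 / 1.105×10^-5 = 1.650×10^6 Pa.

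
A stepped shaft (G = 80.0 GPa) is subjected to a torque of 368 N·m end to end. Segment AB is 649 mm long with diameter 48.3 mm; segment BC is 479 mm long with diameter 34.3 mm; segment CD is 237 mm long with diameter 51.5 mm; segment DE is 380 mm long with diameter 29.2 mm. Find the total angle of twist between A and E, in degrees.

J_AB = π(0.0483)⁴/32 = 5.34×10^-7 m⁴; J_BC = π(0.0343)⁴/32 = 1.36×10^-7 m⁴; J_CD = π(0.0515)⁴/32 = 6.91×10^-7 m⁴; J_DE = π(0.0292)⁴/32 = 7.14×10^-8 m⁴.
θ = (T/G)·Σ L_i/J_i = (368.0/80.0×10⁹)·(0.649/5.34×10^-7 + 0.479/1.36×10^-7 + 0.237/6.91×10^-7 + 0.380/7.14×10^-8) = 0.04787 rad.

2.74°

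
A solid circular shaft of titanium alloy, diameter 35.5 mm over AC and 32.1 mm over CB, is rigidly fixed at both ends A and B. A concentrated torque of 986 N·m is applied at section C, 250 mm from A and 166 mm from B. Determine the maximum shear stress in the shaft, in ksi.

11.0 ksi

Compatibility: T_A·a/J_AC = T_B·b/J_CB with T_A + T_B = T₀.
J_AC = 1.56×10^-7 m⁴, J_CB = 1.04×10^-7 m⁴, so T_A = T₀·(J_AC/a)/((J_AC/a)+(J_CB/b)) = 491.3 N·m, T_B = 494.7 N·m.
τ in each portion: τ_AC = 5.59×10^7 Pa, τ_CB = 7.62×10^7 Pa; maximum is in CB.
τ_max = T_CB·r/J = 494.7·0.0161/1.04×10^-7 = 7.617×10^7 Pa.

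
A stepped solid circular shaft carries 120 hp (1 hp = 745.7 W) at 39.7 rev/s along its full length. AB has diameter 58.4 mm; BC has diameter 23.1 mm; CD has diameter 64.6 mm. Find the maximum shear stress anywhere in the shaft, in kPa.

148000 kPa

ω = 2π·39.7 = 249.4 rad/s, so T = P/ω = 120×745.7 / 249.4 = 358.7 N·m.
Under the same torque, τ_max = 16T/(πd³) is largest where d is smallest — segment BC (d = 23.1 mm).
τ_max = 16·358.7/(π·(0.0231)³) = 1.482×10^8 Pa.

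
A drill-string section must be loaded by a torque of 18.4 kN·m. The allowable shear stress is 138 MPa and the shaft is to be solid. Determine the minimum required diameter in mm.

87.9 mm

For a solid shaft τ_max = 16T/(πd³), so d = (16T/(π τ_allow))^(1/3) = (16·18400/(π·1.38×10^8))^(1/3) = 0.08790 m.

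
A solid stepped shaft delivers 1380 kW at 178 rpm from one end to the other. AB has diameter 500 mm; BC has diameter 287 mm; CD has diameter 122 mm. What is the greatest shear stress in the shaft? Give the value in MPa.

ω = 2π·178/60 = 18.64 rad/s, so T = P/ω = 1380×10³ / 18.64 = 74030 N·m.
Under the same torque, τ_max = 16T/(πd³) is largest where d is smallest — segment CD (d = 122 mm).
τ_max = 16·74030/(π·(0.122)³) = 2.076×10^8 Pa.

208 MPa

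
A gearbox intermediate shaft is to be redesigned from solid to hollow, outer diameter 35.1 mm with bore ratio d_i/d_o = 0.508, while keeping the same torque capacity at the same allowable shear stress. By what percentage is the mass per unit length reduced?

Equal τ_max and T ⇒ the solid shaft needs d_s³ = d_o³(1−k⁴), so d_s = 35.1·(1−0.508⁴)^(1/3) = 34.30 mm.
Area ratio A_h/A_s = d_o²(1−k²)/d_s² = (1−k²)/(1−k⁴)^(2/3) = 0.7768.
Mass saving = 1 − 0.7768 = 22.3 %.

22.3 %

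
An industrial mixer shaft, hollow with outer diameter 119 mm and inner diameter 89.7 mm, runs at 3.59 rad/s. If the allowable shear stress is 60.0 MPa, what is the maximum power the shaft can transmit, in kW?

J = π(d_o⁴ − d_i⁴)/32 = π(0.119⁴ − 0.0897⁴)/32 = 1.333×10^-5 m⁴.
T_max = τ_allow·J/r = 6.00×10^7 × 1.333×10^-5 / 0.0595 = 13440 N·m.
ω = 3.59 rad/s, so P_max = T_max·ω = 4.826×10^4 W.

48.3 kW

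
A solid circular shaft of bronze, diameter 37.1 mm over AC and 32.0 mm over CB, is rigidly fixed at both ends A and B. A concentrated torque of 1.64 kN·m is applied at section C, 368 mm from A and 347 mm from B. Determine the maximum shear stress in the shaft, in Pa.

Compatibility: T_A·a/J_AC = T_B·b/J_CB with T_A + T_B = T₀.
J_AC = 1.86×10^-7 m⁴, J_CB = 1.03×10^-7 m⁴, so T_A = T₀·(J_AC/a)/((J_AC/a)+(J_CB/b)) = 1033 N·m, T_B = 606.6 N·m.
τ in each portion: τ_AC = 1.03×10^8 Pa, τ_CB = 9.43×10^7 Pa; maximum is in AC.
τ_max = T_AC·r/J = 1033·0.0186/1.86×10^-7 = 1.031×10^8 Pa.

1.03e8 Pa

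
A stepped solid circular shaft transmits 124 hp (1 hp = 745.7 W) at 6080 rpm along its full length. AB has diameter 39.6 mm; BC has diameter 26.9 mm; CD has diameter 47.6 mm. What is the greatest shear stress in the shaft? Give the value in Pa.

ω = 2π·6080/60 = 636.7 rad/s, so T = P/ω = 124×745.7 / 636.7 = 145.2 N·m.
Under the same torque, τ_max = 16T/(πd³) is largest where d is smallest — segment BC (d = 26.9 mm).
τ_max = 16·145.2/(π·(0.0269)³) = 3.800×10^7 Pa.

3.80e7 Pa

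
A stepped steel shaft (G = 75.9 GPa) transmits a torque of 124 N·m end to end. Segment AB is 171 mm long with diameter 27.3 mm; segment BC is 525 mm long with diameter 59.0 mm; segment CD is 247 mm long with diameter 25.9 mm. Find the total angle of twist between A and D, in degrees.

0.858°

J_AB = π(0.0273)⁴/32 = 5.45×10^-8 m⁴; J_BC = π(0.0590)⁴/32 = 1.19×10^-6 m⁴; J_CD = π(0.0259)⁴/32 = 4.42×10^-8 m⁴.
θ = (T/G)·Σ L_i/J_i = (124.0/75.9×10⁹)·(0.171/5.45×10^-8 + 0.525/1.19×10^-6 + 0.247/4.42×10^-8) = 0.01498 rad.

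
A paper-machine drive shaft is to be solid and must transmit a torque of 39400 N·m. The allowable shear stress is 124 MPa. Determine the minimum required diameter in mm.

For a solid shaft τ_max = 16T/(πd³), so d = (16T/(π τ_allow))^(1/3) = (16·39400/(π·1.24×10^8))^(1/3) = 0.1174 m.

117 mm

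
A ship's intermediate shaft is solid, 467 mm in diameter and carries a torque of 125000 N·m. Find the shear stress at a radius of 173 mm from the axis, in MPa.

J = πd⁴/32 = π(0.467)⁴/32 = 4.669×10^-3 m⁴.
Shear stress varies linearly with radius: τ = T·r/J = 125000 × 0.173 / 4.669×10^-3 = 4.631×10^6 Pa.

4.63 MPa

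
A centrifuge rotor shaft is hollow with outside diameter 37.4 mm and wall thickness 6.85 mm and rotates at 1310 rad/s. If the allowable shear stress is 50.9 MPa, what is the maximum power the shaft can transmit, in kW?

574 kW

J = π(d_o⁴ − d_i⁴)/32 = π(0.0374⁴ − 0.0237⁴)/32 = 1.611×10^-7 m⁴.
T_max = τ_allow·J/r = 5.09×10^7 × 1.611×10^-7 / 0.0187 = 438.5 N·m.
ω = 1310 rad/s, so P_max = T_max·ω = 5.745×10^5 W.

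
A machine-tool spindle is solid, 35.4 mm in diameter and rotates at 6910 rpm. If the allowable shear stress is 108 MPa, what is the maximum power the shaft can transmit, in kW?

J = πd⁴/32 = π(0.0354)⁴/32 = 1.542×10^-7 m⁴.
T_max = τ_allow·J/r = 1.08×10^8 × 1.542×10^-7 / 0.0177 = 940.7 N·m.
ω = 2π·6910/60 = 723.6 rad/s, so P_max = T_max·ω = 6.807×10^5 W.

681 kW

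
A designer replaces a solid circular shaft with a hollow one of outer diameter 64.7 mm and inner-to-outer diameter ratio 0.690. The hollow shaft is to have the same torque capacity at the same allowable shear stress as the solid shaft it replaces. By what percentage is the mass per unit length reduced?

Equal τ_max and T ⇒ the solid shaft needs d_s³ = d_o³(1−k⁴), so d_s = 64.7·(1−0.690⁴)^(1/3) = 59.39 mm.
Area ratio A_h/A_s = d_o²(1−k²)/d_s² = (1−k²)/(1−k⁴)^(2/3) = 0.6218.
Mass saving = 1 − 0.6218 = 37.8 %.

37.8 %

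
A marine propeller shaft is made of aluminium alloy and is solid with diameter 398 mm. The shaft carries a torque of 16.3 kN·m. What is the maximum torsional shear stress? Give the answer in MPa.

1.32 MPa

J = πd⁴/32 = π(0.398)⁴/32 = 2.463×10^-3 m⁴.
τ_max = T·r/J = 16300 × 0.199 / 2.463×10^-3 = 1.317×10^6 Pa.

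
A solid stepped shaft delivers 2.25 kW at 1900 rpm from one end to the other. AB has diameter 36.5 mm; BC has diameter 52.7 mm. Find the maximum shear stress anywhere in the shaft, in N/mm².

ω = 2π·1900/60 = 199.0 rad/s, so T = P/ω = 2.25×10³ / 199.0 = 11.31 N·m.
Under the same torque, τ_max = 16T/(πd³) is largest where d is smallest — segment AB (d = 36.5 mm).
τ_max = 16·11.31/(π·(0.0365)³) = 1.184×10^6 Pa.

1.18 N/mm²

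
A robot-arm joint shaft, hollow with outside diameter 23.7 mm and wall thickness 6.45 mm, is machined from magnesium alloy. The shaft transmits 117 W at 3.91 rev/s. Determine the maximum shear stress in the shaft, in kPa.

ω = 2π·3.91 = 24.57 rad/s, so T = P/ω = 117 / 24.57 = 4.762 N·m.
J = π(d_o⁴ − d_i⁴)/32 = π(0.0237⁴ − 0.0108⁴)/32 = 2.964×10^-8 m⁴.
τ_max = T·r/J = 4.762 × 0.0118 / 2.964×10^-8 = 1.904×10^6 Pa.

1900 kPa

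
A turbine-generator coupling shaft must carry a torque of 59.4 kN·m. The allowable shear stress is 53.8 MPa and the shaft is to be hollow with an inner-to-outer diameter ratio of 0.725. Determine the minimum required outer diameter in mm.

198 mm

For a hollow shaft with d_i/d_o = 0.725: τ_max = 16T/(π d_o³ (1−k⁴)), so d_o = [16T/(π τ_allow (1−k⁴))]^(1/3) = [16·59400/(π·5.38×10^7·0.7237)]^(1/3) = 0.1981 m.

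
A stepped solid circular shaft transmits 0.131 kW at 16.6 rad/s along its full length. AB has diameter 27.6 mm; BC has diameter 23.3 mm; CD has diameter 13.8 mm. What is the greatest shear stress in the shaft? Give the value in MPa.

15.3 MPa

ω = 16.6 rad/s, so T = P/ω = 0.131×10³ / 16.60 = 7.892 N·m.
Under the same torque, τ_max = 16T/(πd³) is largest where d is smallest — segment CD (d = 13.8 mm).
τ_max = 16·7.892/(π·(0.0138)³) = 1.529×10^7 Pa.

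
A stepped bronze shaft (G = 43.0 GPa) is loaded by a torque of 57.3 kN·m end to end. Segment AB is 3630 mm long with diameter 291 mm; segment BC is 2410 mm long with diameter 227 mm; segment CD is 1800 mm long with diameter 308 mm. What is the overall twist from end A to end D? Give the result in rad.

J_AB = π(0.291)⁴/32 = 7.04×10^-4 m⁴; J_BC = π(0.227)⁴/32 = 2.61×10^-4 m⁴; J_CD = π(0.308)⁴/32 = 8.83×10^-4 m⁴.
θ = (T/G)·Σ L_i/J_i = (57300/43.0×10⁹)·(3.63/7.04×10^-4 + 2.41/2.61×10^-4 + 1.80/8.83×10^-4) = 0.02191 rad.

0.0219 rad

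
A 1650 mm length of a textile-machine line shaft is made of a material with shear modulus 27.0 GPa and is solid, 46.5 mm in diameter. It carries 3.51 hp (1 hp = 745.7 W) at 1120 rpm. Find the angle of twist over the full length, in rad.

0.00297 rad

ω = 2π·1120/60 = 117.3 rad/s, so T = P/ω = 3.51×745.7 / 117.3 = 22.32 N·m.
J = πd⁴/32 = π(0.0465)⁴/32 = 4.590×10^-7 m⁴.
θ = T·L/(G·J) = 22.32 × 1.65 / (27.0×10⁹ × 4.590×10^-7) = 2.971×10^-3 rad.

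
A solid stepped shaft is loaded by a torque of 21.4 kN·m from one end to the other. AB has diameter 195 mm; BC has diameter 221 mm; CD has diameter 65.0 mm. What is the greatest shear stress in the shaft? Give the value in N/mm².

397 N/mm²

Under the same torque, τ_max = 16T/(πd³) is largest where d is smallest — segment CD (d = 65.0 mm).
τ_max = 16·21400/(π·(0.0650)³) = 3.969×10^8 Pa.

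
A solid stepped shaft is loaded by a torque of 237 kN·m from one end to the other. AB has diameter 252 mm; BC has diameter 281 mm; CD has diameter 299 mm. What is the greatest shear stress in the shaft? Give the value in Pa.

Under the same torque, τ_max = 16T/(πd³) is largest where d is smallest — segment AB (d = 252 mm).
τ_max = 16·237000/(π·(0.252)³) = 7.543×10^7 Pa.

7.54e7 Pa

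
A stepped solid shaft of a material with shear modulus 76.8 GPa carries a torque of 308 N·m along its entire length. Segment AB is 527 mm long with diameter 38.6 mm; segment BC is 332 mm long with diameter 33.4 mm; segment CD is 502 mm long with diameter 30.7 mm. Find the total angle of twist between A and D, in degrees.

2.50°

J_AB = π(0.0386)⁴/32 = 2.18×10^-7 m⁴; J_BC = π(0.0334)⁴/32 = 1.22×10^-7 m⁴; J_CD = π(0.0307)⁴/32 = 8.72×10^-8 m⁴.
θ = (T/G)·Σ L_i/J_i = (308.0/76.8×10⁹)·(0.527/2.18×10^-7 + 0.332/1.22×10^-7 + 0.502/8.72×10^-8) = 0.04368 rad.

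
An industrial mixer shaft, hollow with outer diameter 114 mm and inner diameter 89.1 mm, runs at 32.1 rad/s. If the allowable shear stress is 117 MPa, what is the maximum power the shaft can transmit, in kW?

J = π(d_o⁴ − d_i⁴)/32 = π(0.114⁴ − 0.0891⁴)/32 = 1.039×10^-5 m⁴.
T_max = τ_allow·J/r = 1.17×10^8 × 1.039×10^-5 / 0.0570 = 21330 N·m.
ω = 32.1 rad/s, so P_max = T_max·ω = 6.848×10^5 W.

685 kW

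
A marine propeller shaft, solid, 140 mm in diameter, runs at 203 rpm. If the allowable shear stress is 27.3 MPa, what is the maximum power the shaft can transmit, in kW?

313 kW

J = πd⁴/32 = π(0.140)⁴/32 = 3.771×10^-5 m⁴.
T_max = τ_allow·J/r = 2.73×10^7 × 3.771×10^-5 / 0.0700 = 14710 N·m.
ω = 2π·203/60 = 21.26 rad/s, so P_max = T_max·ω = 3.127×10^5 W.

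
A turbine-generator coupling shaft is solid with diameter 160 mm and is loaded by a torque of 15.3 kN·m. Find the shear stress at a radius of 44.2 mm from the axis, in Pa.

1.05e7 Pa

J = πd⁴/32 = π(0.160)⁴/32 = 6.434×10^-5 m⁴.
Shear stress varies linearly with radius: τ = T·r/J = 15300 × 0.0442 / 6.434×10^-5 = 1.051×10^7 Pa.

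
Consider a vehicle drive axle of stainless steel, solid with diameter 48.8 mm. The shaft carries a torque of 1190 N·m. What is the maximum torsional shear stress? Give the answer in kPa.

J = πd⁴/32 = π(0.0488)⁴/32 = 5.568×10^-7 m⁴.
τ_max = T·r/J = 1190 × 0.0244 / 5.568×10^-7 = 5.215×10^7 Pa.

52200 kPa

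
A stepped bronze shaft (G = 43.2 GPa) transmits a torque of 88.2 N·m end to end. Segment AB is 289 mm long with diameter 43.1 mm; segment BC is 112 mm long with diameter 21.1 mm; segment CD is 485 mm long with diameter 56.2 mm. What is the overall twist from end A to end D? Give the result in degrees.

0.831°

J_AB = π(0.0431)⁴/32 = 3.39×10^-7 m⁴; J_BC = π(0.0211)⁴/32 = 1.95×10^-8 m⁴; J_CD = π(0.0562)⁴/32 = 9.79×10^-7 m⁴.
θ = (T/G)·Σ L_i/J_i = (88.20/43.2×10⁹)·(0.289/3.39×10^-7 + 0.112/1.95×10^-8 + 0.485/9.79×10^-7) = 0.01450 rad.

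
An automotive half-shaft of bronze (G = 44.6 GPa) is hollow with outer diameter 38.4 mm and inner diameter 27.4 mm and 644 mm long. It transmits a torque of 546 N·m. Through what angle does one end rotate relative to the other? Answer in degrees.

2.86°

J = π(d_o⁴ − d_i⁴)/32 = π(0.0384⁴ − 0.0274⁴)/32 = 1.581×10^-7 m⁴.
θ = T·L/(G·J) = 546.0 × 0.644 / (44.6×10⁹ × 1.581×10^-7) = 0.04986 rad.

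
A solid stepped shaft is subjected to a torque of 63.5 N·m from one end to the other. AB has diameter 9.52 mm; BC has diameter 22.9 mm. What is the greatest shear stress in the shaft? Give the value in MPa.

375 MPa

Under the same torque, τ_max = 16T/(πd³) is largest where d is smallest — segment AB (d = 9.52 mm).
τ_max = 16·63.50/(π·(0.00952)³) = 3.748×10^8 Pa.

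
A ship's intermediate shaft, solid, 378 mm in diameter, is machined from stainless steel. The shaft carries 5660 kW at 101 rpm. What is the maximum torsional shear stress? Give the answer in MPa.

ω = 2π·101/60 = 10.58 rad/s, so T = P/ω = 5660×10³ / 10.58 = 535100 N·m.
J = πd⁴/32 = π(0.378)⁴/32 = 2.004×10^-3 m⁴.
τ_max = T·r/J = 535100 × 0.189 / 2.004×10^-3 = 5.046×10^7 Pa.

50.5 MPa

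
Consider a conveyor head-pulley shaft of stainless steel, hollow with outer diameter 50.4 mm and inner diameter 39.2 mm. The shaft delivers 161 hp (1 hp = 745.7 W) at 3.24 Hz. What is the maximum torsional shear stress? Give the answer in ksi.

ω = 2π·3.24 = 20.36 rad/s, so T = P/ω = 161×745.7 / 20.36 = 5897 N·m.
J = π(d_o⁴ − d_i⁴)/32 = π(0.0504⁴ − 0.0392⁴)/32 = 4.016×10^-7 m⁴.
τ_max = T·r/J = 5897 × 0.0252 / 4.016×10^-7 = 3.700×10^8 Pa.

53.7 ksi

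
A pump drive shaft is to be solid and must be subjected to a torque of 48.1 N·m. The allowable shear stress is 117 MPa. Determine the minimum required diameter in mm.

12.8 mm

For a solid shaft τ_max = 16T/(πd³), so d = (16T/(π τ_allow))^(1/3) = (16·48.10/(π·1.17×10^8))^(1/3) = 0.01279 m.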